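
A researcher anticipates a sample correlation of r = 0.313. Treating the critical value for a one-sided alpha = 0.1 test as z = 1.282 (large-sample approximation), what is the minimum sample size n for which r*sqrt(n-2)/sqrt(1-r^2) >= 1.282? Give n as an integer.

Need r·√(n−2)/√(1−r²) ≥ 1.282
√(n−2) ≥ 1.282·√(1−0.097969) / 0.313 = 1.282·0.949753 / 0.313 = 3.8900
n−2 ≥ 15.1321  ⇒  n ≥ 17.1321
Smallest integer n = 18

18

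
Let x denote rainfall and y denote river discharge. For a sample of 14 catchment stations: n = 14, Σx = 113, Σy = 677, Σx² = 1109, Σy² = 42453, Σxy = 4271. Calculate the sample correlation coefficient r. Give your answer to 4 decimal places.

S_xy = nΣxy − ΣxΣy = 14·4271 − 113·677 = 59794 − 76501 = -16707
S_xx = nΣx² − (Σx)² = 14·1109 − 113² = 15526 − 12769 = 2757
S_yy = nΣy² − (Σy)² = 14·42453 − 677² = 594342 − 458329 = 136013
r = S_xy / √(S_xx·S_yy) = -16707 / √(2757·136013) = -16707 / √374987841 = -16707 / 19364.6028 = -0.8628

-0.8628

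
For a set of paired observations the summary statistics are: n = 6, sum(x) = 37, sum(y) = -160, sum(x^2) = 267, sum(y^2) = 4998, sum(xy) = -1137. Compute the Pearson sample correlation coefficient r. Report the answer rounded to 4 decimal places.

-0.8921

S_xy = nΣxy − ΣxΣy = 6·(-1137) − 37·(-160) = -6822 − (-5920) = -902
S_xx = nΣx² − (Σx)² = 6·267 − 37² = 1602 − 1369 = 233
S_yy = nΣy² − (Σy)² = 6·4998 − (-160)² = 29988 − 25600 = 4388
r = S_xy / √(S_xx·S_yy) = -902 / √(233·4388) = -902 / √1022404 = -902 / 1011.1400 = -0.8921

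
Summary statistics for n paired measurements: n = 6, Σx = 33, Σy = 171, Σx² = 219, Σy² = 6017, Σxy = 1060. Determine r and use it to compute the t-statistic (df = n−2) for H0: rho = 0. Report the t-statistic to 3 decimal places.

S_xy = nΣxy − ΣxΣy = 6·1060 − 33·171 = 6360 − 5643 = 717
S_xx = nΣx² − (Σx)² = 6·219 − 33² = 1314 − 1089 = 225
S_yy = nΣy² − (Σy)² = 6·6017 − 171² = 36102 − 29241 = 6861
r = S_xy / √(S_xx·S_yy) = 717 / √(225·6861) = 717 / √1543725 = 717 / 1242.4673 = 0.5771
t = r·√(n−2)/√(1−r²) = 0.5771·√4 / √(1−0.333044) = 1.154200 / 0.816674 = 1.413

1.413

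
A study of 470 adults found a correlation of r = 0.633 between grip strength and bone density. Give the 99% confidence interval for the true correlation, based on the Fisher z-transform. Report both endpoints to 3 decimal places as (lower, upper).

(0.556, 0.699)

Fisher z: z_r = atanh(r) = ½·ln((1+0.633)/(1−0.633)) = 0.746406
SE(z) = 1/√(n−3) = 1/√467 = 0.046274
99% ⇒ z* = 2.576; margin = 2.576·0.046274 = 0.119202
CI on z-scale: (0.627204, 0.865608)
Back-transform: tanh(0.627204) = 0.556124, tanh(0.865608) = 0.699136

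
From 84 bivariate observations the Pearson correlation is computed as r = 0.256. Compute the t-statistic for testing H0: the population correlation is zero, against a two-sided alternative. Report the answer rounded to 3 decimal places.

1 − r² = 1 − 0.065536 = 0.934464;  √(1−r²) = 0.966677
√(n−2) = √82 = 9.055385
t = r·√(n−2)/√(1−r²) = 0.256 · 9.055385 / 0.966677 = 2.398

2.398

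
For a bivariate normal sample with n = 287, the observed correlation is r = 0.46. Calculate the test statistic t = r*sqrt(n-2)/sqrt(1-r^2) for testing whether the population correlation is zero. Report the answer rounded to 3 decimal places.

8.746

1 − r² = 1 − 0.2116 = 0.7884;  √(1−r²) = 0.887919
√(n−2) = √285 = 16.881943
t = r·√(n−2)/√(1−r²) = 0.46 · 16.881943 / 0.887919 = 8.746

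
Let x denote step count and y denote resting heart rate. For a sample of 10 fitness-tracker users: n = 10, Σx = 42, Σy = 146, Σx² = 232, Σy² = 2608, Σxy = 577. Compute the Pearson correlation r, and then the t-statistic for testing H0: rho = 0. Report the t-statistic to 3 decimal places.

Numerator: nΣxy − (Σx)(Σy) = 10·577 − (42)(146) = -362
Denominator: √[(nΣx²−(Σx)²)(nΣy²−(Σy)²)]
  nΣx²−(Σx)² = 10·232 − 1764 = 556;  nΣy²−(Σy)² = 10·2608 − 21316 = 4764
  √(556·4764) = √2648784 = 1627.5085
r = -362 / 1627.5085 = -0.2224
t = r·√(n−2)/√(1−r²) = -0.2224·√8 / √(1−0.049462) = -0.629042 / 0.974955 = -0.645

-0.645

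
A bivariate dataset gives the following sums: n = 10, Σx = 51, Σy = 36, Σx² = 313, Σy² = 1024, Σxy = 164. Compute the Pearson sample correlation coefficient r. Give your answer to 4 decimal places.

-0.0901

S_xy = nΣxy − ΣxΣy = 10·164 − 51·36 = 1640 − 1836 = -196
S_xx = nΣx² − (Σx)² = 10·313 − 51² = 3130 − 2601 = 529
S_yy = nΣy² − (Σy)² = 10·1024 − 36² = 10240 − 1296 = 8944
r = S_xy / √(S_xx·S_yy) = -196 / √(529·8944) = -196 / √4731376 = -196 / 2175.1726 = -0.0901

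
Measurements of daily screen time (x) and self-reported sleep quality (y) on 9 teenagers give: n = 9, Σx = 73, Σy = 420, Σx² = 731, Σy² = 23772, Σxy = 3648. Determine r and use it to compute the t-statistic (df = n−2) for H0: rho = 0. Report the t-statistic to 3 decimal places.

S_xy = nΣxy − ΣxΣy = 9·3648 − 73·420 = 32832 − 30660 = 2172
S_xx = nΣx² − (Σx)² = 9·731 − 73² = 6579 − 5329 = 1250
S_yy = nΣy² − (Σy)² = 9·23772 − 420² = 213948 − 176400 = 37548
r = S_xy / √(S_xx·S_yy) = 2172 / √(1250·37548) = 2172 / √46935000 = 2172 / 6850.9123 = 0.3170
t = r·√(n−2)/√(1−r²) = 0.3170·√7 / √(1−0.100489) = 0.838703 / 0.948426 = 0.884

0.884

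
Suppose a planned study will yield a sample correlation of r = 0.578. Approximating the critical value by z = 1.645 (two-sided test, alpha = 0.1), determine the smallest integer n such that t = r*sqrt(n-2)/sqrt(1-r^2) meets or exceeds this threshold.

Need r·√(n−2)/√(1−r²) ≥ 1.645
√(n−2) ≥ 1.645·√(1−0.334084) / 0.578 = 1.645·0.816037 / 0.578 = 2.3225
n−2 ≥ 5.3940  ⇒  n ≥ 7.3940
Smallest integer n = 8

8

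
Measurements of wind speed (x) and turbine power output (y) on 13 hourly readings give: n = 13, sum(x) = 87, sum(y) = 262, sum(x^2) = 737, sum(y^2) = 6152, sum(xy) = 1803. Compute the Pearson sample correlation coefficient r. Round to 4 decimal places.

S_xy = nΣxy − ΣxΣy = 13·1803 − 87·262 = 23439 − 22794 = 645
S_xx = nΣx² − (Σx)² = 13·737 − 87² = 9581 − 7569 = 2012
S_yy = nΣy² − (Σy)² = 13·6152 − 262² = 79976 − 68644 = 11332
r = S_xy / √(S_xx·S_yy) = 645 / √(2012·11332) = 645 / √22799984 = 645 / 4774.9329 = 0.1351

0.1351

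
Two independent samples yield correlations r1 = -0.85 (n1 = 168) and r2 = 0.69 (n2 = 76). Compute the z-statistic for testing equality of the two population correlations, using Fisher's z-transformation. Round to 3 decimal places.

z1 = atanh(-0.85) = -1.256153,  z2 = atanh(0.69) = 0.847956
SE = √(1/(n1−3) + 1/(n2−3)) = √(1/165 + 1/73) = √(0.0060606 + 0.0136986) = √0.0197592 = 0.140567
z = (z1 − z2)/SE = (-1.256153 − 0.847956) / 0.140567 = -2.104109 / 0.140567 = -14.969

-14.969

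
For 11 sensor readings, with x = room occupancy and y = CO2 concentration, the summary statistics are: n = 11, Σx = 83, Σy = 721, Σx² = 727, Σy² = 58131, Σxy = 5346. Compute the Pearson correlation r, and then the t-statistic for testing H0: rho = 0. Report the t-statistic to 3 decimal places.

Numerator: nΣxy − (Σx)(Σy) = 11·5346 − (83)(721) = -1037
Denominator: √[(nΣx²−(Σx)²)(nΣy²−(Σy)²)]
  nΣx²−(Σx)² = 11·727 − 6889 = 1108;  nΣy²−(Σy)² = 11·58131 − 519841 = 119600
  √(1108·119600) = √132516800 = 11511.5942
r = -1037 / 11511.5942 = -0.0901
t = r·√(n−2)/√(1−r²) = -0.0901·√9 / √(1−0.008118) = -0.270300 / 0.995933 = -0.271

-0.271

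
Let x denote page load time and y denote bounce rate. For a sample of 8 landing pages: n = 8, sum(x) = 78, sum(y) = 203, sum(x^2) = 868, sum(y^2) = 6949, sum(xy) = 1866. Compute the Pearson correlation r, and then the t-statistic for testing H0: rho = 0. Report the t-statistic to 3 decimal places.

S_xy = nΣxy − ΣxΣy = 8·1866 − 78·203 = 14928 − 15834 = -906
S_xx = nΣx² − (Σx)² = 8·868 − 78² = 6944 − 6084 = 860
S_yy = nΣy² − (Σy)² = 8·6949 − 203² = 55592 − 41209 = 14383
r = S_xy / √(S_xx·S_yy) = -906 / √(860·14383) = -906 / √12369380 = -906 / 3517.0129 = -0.2576
t = r·√(n−2)/√(1−r²) = -0.2576·√6 / √(1−0.066358) = -0.630989 / 0.966252 = -0.653

-0.653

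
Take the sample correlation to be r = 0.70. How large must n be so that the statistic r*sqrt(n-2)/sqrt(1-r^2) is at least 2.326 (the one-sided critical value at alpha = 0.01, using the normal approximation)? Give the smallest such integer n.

Need r·√(n−2)/√(1−r²) ≥ 2.326
√(n−2) ≥ 2.326·√(1−0.4900) / 0.70 = 2.326·0.714143 / 0.70 = 2.3730
n−2 ≥ 5.6311  ⇒  n ≥ 7.6311
Smallest integer n = 8

8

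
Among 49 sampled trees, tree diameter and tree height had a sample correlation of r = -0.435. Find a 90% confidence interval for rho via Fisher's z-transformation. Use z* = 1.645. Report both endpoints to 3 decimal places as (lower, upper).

(-0.610, -0.220)

Fisher z: z_r = atanh(r) = ½·ln((1+(-0.435))/(1−(-0.435))) = -0.466047
SE(z) = 1/√(n−3) = 1/√46 = 0.147442
90% ⇒ z* = 1.645; margin = 1.645·0.147442 = 0.242542
CI on z-scale: (-0.708589, -0.223505)
Back-transform: tanh(-0.708589) = -0.609791, tanh(-0.223505) = -0.219856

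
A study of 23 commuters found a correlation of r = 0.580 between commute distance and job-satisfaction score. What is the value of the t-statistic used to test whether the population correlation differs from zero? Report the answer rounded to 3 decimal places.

3.263

1 − r² = 1 − 0.336400 = 0.663600;  √(1−r²) = 0.814616
√(n−2) = √21 = 4.582576
t = r·√(n−2)/√(1−r²) = 0.580 · 4.582576 / 0.814616 = 3.263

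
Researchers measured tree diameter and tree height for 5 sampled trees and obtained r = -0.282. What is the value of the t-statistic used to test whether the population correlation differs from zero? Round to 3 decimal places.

-0.509

t = r·√(n−2) / √(1−r²) with r = -0.282, n = 5
  = -0.282·√3 / √(1 − 0.079524)
  = -0.282·1.732051 / 0.959414
  = -0.488438 / 0.959414 = -0.509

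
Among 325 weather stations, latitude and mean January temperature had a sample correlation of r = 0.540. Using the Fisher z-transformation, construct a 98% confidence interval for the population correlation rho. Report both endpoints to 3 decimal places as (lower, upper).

Fisher z: z_r = atanh(r) = ½·ln((1+0.540)/(1−0.540)) = 0.604156
SE(z) = 1/√(n−3) = 1/√322 = 0.055728
98% ⇒ z* = 2.326; margin = 2.326·0.055728 = 0.129623
CI on z-scale: (0.474533, 0.733779)
Back-transform: tanh(0.474533) = 0.441855, tanh(0.733779) = 0.625372

(0.442, 0.625)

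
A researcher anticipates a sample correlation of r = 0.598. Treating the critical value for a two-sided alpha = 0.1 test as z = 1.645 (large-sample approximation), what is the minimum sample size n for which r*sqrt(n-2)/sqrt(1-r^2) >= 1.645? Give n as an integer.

r√(n−2)/√(1−r²) ≥ 1.645  ⇔  n−2 ≥ (1.645)²·(1−r²)/r²
(1−r²)/r² = (1−0.357604)/0.357604 = 1.7964
n ≥ 2 + 2.706025·1.7964 = 2 + 4.8611 = 6.8611
⌈6.8611⌉ = 7

7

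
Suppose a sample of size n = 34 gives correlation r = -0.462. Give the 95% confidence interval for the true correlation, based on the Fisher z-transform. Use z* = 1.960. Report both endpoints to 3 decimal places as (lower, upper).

z_r = atanh(-0.462) = -0.499851;  SE = 1/√(n−3) = 1/√31 = 0.179605
z-limits: -0.499851 ± 1.960·0.179605 = -0.499851 ± 0.352026 = [-0.851877, -0.147825]
ρ-limits: (tanh -0.851877, tanh -0.147825) = (-0.692, -0.147)

(-0.692, -0.147)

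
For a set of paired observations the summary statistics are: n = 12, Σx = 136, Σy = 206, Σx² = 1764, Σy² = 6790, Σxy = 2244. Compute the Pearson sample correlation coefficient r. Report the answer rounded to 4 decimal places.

-0.1065

Numerator: nΣxy − (Σx)(Σy) = 12·2244 − (136)(206) = -1088
Denominator: √[(nΣx²−(Σx)²)(nΣy²−(Σy)²)]
  nΣx²−(Σx)² = 12·1764 − 18496 = 2672;  nΣy²−(Σy)² = 12·6790 − 42436 = 39044
  √(2672·39044) = √104325568 = 10213.9888
r = -1088 / 10213.9888 = -0.1065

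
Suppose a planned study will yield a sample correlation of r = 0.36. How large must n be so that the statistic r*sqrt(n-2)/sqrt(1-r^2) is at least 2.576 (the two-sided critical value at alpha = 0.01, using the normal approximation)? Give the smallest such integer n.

Need r·√(n−2)/√(1−r²) ≥ 2.576
√(n−2) ≥ 2.576·√(1−0.1296) / 0.36 = 2.576·0.932952 / 0.36 = 6.6758
n−2 ≥ 44.5663  ⇒  n ≥ 46.5663
Smallest integer n = 47

47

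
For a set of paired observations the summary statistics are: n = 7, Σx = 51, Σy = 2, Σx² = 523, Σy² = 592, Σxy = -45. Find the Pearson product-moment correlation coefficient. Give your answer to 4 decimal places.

-0.1991

Numerator: nΣxy − (Σx)(Σy) = 7·(-45) − (51)(2) = -417
Denominator: √[(nΣx²−(Σx)²)(nΣy²−(Σy)²)]
  nΣx²−(Σx)² = 7·523 − 2601 = 1060;  nΣy²−(Σy)² = 7·592 − 4 = 4140
  √(1060·4140) = √4388400 = 2094.8508
r = -417 / 2094.8508 = -0.1991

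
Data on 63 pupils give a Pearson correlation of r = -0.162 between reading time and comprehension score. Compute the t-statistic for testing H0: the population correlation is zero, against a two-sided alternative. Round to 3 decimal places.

-1.282

1 − r² = 1 − 0.026244 = 0.973756;  √(1−r²) = 0.986791
√(n−2) = √61 = 7.810250
t = r·√(n−2)/√(1−r²) = -0.162 · 7.810250 / 0.986791 = -1.282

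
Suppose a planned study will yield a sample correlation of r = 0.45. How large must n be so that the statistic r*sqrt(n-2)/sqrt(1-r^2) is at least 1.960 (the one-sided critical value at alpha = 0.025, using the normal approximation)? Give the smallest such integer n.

Need r·√(n−2)/√(1−r²) ≥ 1.960
√(n−2) ≥ 1.960·√(1−0.2025) / 0.45 = 1.960·0.893029 / 0.45 = 3.8896
n−2 ≥ 15.1290  ⇒  n ≥ 17.1290
Smallest integer n = 18

18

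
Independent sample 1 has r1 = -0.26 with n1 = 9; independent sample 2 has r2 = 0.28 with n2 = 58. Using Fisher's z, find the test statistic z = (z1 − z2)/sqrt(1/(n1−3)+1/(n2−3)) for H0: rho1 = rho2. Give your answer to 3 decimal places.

Fisher z-transforms: z1 = atanh(-0.26) = -0.266108, z2 = atanh(0.28) = 0.287682; difference d = -0.553790
Var(d) = 1/6 + 1/55 = 0.1666667 + 0.0181818 = 0.1848485
z = d/√Var(d) = -0.553790 / √0.1848485 = -0.553790 / 0.429940 = -1.288

-1.288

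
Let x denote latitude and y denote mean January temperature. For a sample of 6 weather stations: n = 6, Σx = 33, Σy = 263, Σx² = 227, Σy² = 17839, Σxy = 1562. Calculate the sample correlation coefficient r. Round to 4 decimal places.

S_xy = nΣxy − ΣxΣy = 6·1562 − 33·263 = 9372 − 8679 = 693
S_xx = nΣx² − (Σx)² = 6·227 − 33² = 1362 − 1089 = 273
S_yy = nΣy² − (Σy)² = 6·17839 − 263² = 107034 − 69169 = 37865
r = S_xy / √(S_xx·S_yy) = 693 / √(273·37865) = 693 / √10337145 = 693 / 3215.1431 = 0.2155

0.2155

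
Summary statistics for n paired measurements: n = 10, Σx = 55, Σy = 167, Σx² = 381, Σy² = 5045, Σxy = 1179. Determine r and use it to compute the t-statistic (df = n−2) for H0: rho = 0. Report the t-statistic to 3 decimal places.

2.229

S_xy = nΣxy − ΣxΣy = 10·1179 − 55·167 = 11790 − 9185 = 2605
S_xx = nΣx² − (Σx)² = 10·381 − 55² = 3810 − 3025 = 785
S_yy = nΣy² − (Σy)² = 10·5045 − 167² = 50450 − 27889 = 22561
r = S_xy / √(S_xx·S_yy) = 2605 / √(785·22561) = 2605 / √17710385 = 2605 / 4208.3708 = 0.6190
t = r·√(n−2)/√(1−r²) = 0.6190·√8 / √(1−0.383161) = 1.750796 / 0.785391 = 2.229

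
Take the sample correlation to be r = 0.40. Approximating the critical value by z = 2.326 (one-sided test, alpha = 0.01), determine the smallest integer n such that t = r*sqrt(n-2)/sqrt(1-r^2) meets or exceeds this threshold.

Need r·√(n−2)/√(1−r²) ≥ 2.326
√(n−2) ≥ 2.326·√(1−0.1600) / 0.40 = 2.326·0.916515 / 0.40 = 5.3295
n−2 ≥ 28.4036  ⇒  n ≥ 30.4036
Smallest integer n = 31

31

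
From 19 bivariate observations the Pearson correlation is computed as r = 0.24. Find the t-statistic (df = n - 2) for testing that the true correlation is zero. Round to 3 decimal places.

1.019

1 − r² = 1 − 0.0576 = 0.9424;  √(1−r²) = 0.970773
√(n−2) = √17 = 4.123106
t = r·√(n−2)/√(1−r²) = 0.24 · 4.123106 / 0.970773 = 1.019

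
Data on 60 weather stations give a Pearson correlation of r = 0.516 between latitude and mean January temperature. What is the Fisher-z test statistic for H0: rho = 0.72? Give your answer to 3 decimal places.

z_r = atanh(0.516) = 0.570873,  z_0 = atanh(0.72) = 0.907645
SE = 1/√(n−3) = 1/√57 = 0.132453
z = (z_r − z_0)/SE = (0.570873 − 0.907645) / 0.132453 = -0.336772 / 0.132453 = -2.543

-2.543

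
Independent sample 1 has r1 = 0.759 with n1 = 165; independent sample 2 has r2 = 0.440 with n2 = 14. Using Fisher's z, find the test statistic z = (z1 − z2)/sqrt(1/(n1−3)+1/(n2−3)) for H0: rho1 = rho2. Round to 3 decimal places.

1.674

z1 = atanh(0.759) = 0.993852,  z2 = atanh(0.440) = 0.472231
SE = √(1/(n1−3) + 1/(n2−3)) = √(1/162 + 1/11) = √(0.0061728 + 0.0909091) = √0.0970819 = 0.311580
z = (z1 − z2)/SE = (0.993852 − 0.472231) / 0.311580 = 0.521621 / 0.311580 = 1.674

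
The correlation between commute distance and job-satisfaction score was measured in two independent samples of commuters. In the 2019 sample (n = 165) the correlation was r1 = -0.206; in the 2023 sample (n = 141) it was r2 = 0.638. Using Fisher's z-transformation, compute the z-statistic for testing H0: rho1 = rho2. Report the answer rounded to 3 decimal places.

Fisher z-transforms: z1 = atanh(-0.206) = -0.208990, z2 = atanh(0.638) = 0.754794; difference d = -0.963784
Var(d) = 1/162 + 1/138 = 0.0061728 + 0.0072464 = 0.0134192
z = d/√Var(d) = -0.963784 / √0.0134192 = -0.963784 / 0.115841 = -8.320

-8.320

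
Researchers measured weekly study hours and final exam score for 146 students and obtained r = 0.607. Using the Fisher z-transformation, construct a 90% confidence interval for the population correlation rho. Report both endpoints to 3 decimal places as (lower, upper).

(0.513, 0.687)

Fisher z: z_r = atanh(r) = ½·ln((1+0.607)/(1−0.607)) = 0.704157
SE(z) = 1/√(n−3) = 1/√143 = 0.083624
90% ⇒ z* = 1.645; margin = 1.645·0.083624 = 0.137561
CI on z-scale: (0.566596, 0.841718)
Back-transform: tanh(0.566596) = 0.512855, tanh(0.841718) = 0.686718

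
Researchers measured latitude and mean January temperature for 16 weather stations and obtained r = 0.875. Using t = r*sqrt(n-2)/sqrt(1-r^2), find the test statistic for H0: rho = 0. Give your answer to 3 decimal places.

6.763

1 − r² = 1 − 0.765625 = 0.234375;  √(1−r²) = 0.484123
√(n−2) = √14 = 3.741657
t = r·√(n−2)/√(1−r²) = 0.875 · 3.741657 / 0.484123 = 6.763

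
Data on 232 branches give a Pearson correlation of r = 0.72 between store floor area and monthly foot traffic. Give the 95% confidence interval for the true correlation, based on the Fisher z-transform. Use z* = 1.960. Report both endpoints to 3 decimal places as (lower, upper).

(0.652, 0.777)

Fisher z: z_r = atanh(r) = ½·ln((1+0.72)/(1−0.72)) = 0.907645
SE(z) = 1/√(n−3) = 1/√229 = 0.066082
95% ⇒ z* = 1.960; margin = 1.960·0.066082 = 0.129521
CI on z-scale: (0.778124, 1.037166)
Back-transform: tanh(0.778124) = 0.651629, tanh(1.037166) = 0.776766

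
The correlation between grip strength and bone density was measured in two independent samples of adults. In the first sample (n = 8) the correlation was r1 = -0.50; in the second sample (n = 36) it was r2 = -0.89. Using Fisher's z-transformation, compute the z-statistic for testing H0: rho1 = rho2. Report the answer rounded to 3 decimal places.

Fisher z-transforms: z1 = atanh(-0.50) = -0.549306, z2 = atanh(-0.89) = -1.421926; difference d = 0.872620
Var(d) = 1/5 + 1/33 = 0.2000000 + 0.0303030 = 0.2303030
z = d/√Var(d) = 0.872620 / √0.2303030 = 0.872620 / 0.479899 = 1.818

1.818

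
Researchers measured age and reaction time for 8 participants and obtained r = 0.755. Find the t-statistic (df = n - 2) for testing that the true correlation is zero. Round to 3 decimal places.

t = r·√(n−2) / √(1−r²) with r = 0.755, n = 8
  = 0.755·√6 / √(1 − 0.570025)
  = 0.755·2.449490 / 0.655725
  = 1.849365 / 0.655725 = 2.820

2.820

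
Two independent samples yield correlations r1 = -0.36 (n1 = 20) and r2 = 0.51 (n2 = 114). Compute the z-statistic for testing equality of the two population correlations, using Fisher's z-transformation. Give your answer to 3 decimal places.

z1 = atanh(-0.36) = -0.376886,  z2 = atanh(0.51) = 0.562730
SE = √(1/(n1−3) + 1/(n2−3)) = √(1/17 + 1/111) = √(0.0588235 + 0.0090090) = √0.0678325 = 0.260447
z = (z1 − z2)/SE = (-0.376886 − 0.562730) / 0.260447 = -0.939616 / 0.260447 = -3.608

-3.608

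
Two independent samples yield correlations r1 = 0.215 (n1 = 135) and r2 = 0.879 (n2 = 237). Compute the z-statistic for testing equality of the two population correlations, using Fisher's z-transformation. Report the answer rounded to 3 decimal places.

z1 = atanh(0.215) = 0.218408,  z2 = atanh(0.879) = 1.371352
SE = √(1/(n1−3) + 1/(n2−3)) = √(1/132 + 1/234) = √(0.0075758 + 0.0042735) = √0.0118493 = 0.108854
z = (z1 − z2)/SE = (0.218408 − 1.371352) / 0.108854 = -1.152944 / 0.108854 = -10.592

-10.592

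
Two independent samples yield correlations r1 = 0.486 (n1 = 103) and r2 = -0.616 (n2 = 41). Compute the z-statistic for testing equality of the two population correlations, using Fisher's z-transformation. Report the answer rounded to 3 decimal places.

z1 = atanh(0.486) = 0.530810,  z2 = atanh(-0.616) = -0.718533
SE = √(1/(n1−3) + 1/(n2−3)) = √(1/100 + 1/38) = √(0.0100000 + 0.0263158) = √0.0363158 = 0.190567
z = (z1 − z2)/SE = (0.530810 − (-0.718533)) / 0.190567 = 1.249343 / 0.190567 = 6.556

6.556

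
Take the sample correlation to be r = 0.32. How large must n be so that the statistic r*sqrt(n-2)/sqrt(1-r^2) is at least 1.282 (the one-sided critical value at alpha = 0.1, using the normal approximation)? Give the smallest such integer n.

17

Need r·√(n−2)/√(1−r²) ≥ 1.282
√(n−2) ≥ 1.282·√(1−0.1024) / 0.32 = 1.282·0.947418 / 0.32 = 3.7956
n−2 ≥ 14.4066  ⇒  n ≥ 16.4066
Smallest integer n = 17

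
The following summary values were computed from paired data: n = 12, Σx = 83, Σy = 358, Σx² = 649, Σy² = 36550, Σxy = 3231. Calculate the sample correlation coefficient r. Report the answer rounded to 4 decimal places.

0.5422

S_xy = nΣxy − ΣxΣy = 12·3231 − 83·358 = 38772 − 29714 = 9058
S_xx = nΣx² − (Σx)² = 12·649 − 83² = 7788 − 6889 = 899
S_yy = nΣy² − (Σy)² = 12·36550 − 358² = 438600 − 128164 = 310436
r = S_xy / √(S_xx·S_yy) = 9058 / √(899·310436) = 9058 / √279081964 = 9058 / 16705.7464 = 0.5422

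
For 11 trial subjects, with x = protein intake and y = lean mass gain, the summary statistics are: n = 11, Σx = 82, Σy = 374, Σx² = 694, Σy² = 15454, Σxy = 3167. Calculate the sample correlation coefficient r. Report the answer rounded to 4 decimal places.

S_xy = nΣxy − ΣxΣy = 11·3167 − 82·374 = 34837 − 30668 = 4169
S_xx = nΣx² − (Σx)² = 11·694 − 82² = 7634 − 6724 = 910
S_yy = nΣy² − (Σy)² = 11·15454 − 374² = 169994 − 139876 = 30118
r = S_xy / √(S_xx·S_yy) = 4169 / √(910·30118) = 4169 / √27407380 = 4169 / 5235.2058 = 0.7963

0.7963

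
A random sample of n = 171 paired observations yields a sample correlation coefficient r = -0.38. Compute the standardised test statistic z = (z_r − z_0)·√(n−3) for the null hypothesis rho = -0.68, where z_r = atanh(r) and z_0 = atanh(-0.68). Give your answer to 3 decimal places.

5.561

z_r = atanh(-0.38) = -0.400060,  z_0 = atanh(-0.68) = -0.829114
SE = 1/√(n−3) = 1/√168 = 0.077152
z = (z_r − z_0)/SE = (-0.400060 − (-0.829114)) / 0.077152 = 0.429054 / 0.077152 = 5.561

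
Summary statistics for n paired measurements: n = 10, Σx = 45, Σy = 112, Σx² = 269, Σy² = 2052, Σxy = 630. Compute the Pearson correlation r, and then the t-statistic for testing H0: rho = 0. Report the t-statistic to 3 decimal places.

1.849

S_xy = nΣxy − ΣxΣy = 10·630 − 45·112 = 6300 − 5040 = 1260
S_xx = nΣx² − (Σx)² = 10·269 − 45² = 2690 − 2025 = 665
S_yy = nΣy² − (Σy)² = 10·2052 − 112² = 20520 − 12544 = 7976
r = S_xy / √(S_xx·S_yy) = 1260 / √(665·7976) = 1260 / √5304040 = 1260 / 2303.0502 = 0.5471
t = r·√(n−2)/√(1−r²) = 0.5471·√8 / √(1−0.299318) = 1.547432 / 0.837068 = 1.849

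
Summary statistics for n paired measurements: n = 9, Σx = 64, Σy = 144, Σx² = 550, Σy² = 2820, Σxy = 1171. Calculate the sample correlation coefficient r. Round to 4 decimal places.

Numerator: nΣxy − (Σx)(Σy) = 9·1171 − (64)(144) = 1323
Denominator: √[(nΣx²−(Σx)²)(nΣy²−(Σy)²)]
  nΣx²−(Σx)² = 9·550 − 4096 = 854;  nΣy²−(Σy)² = 9·2820 − 20736 = 4644
  √(854·4644) = √3965976 = 1991.4758
r = 1323 / 1991.4758 = 0.6643

0.6643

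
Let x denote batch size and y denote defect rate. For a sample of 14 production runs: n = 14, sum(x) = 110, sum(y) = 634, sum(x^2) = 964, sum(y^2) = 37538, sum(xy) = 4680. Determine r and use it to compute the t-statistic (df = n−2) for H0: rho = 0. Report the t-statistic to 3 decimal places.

-1.175

Numerator: nΣxy − (Σx)(Σy) = 14·4680 − (110)(634) = -4220
Denominator: √[(nΣx²−(Σx)²)(nΣy²−(Σy)²)]
  nΣx²−(Σx)² = 14·964 − 12100 = 1396;  nΣy²−(Σy)² = 14·37538 − 401956 = 123576
  √(1396·123576) = √172512096 = 13134.3860
r = -4220 / 13134.3860 = -0.3213
t = r·√(n−2)/√(1−r²) = -0.3213·√12 / √(1−0.103234) = -1.113016 / 0.946977 = -1.175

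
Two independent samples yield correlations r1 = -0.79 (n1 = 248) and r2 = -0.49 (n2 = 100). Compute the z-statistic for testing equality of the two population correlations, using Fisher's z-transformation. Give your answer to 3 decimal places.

z1 = atanh(-0.79) = -1.071432,  z2 = atanh(-0.49) = -0.536060
SE = √(1/(n1−3) + 1/(n2−3)) = √(1/245 + 1/97) = √(0.0040816 + 0.0103093) = √0.0143909 = 0.119962
z = (z1 − z2)/SE = (-1.071432 − (-0.536060)) / 0.119962 = -0.535372 / 0.119962 = -4.463

-4.463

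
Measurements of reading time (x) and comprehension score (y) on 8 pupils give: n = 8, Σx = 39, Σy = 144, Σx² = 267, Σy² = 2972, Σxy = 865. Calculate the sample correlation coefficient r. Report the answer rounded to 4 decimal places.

0.9537

Numerator: nΣxy − (Σx)(Σy) = 8·865 − (39)(144) = 1304
Denominator: √[(nΣx²−(Σx)²)(nΣy²−(Σy)²)]
  nΣx²−(Σx)² = 8·267 − 1521 = 615;  nΣy²−(Σy)² = 8·2972 − 20736 = 3040
  √(615·3040) = √1869600 = 1367.3332
r = 1304 / 1367.3332 = 0.9537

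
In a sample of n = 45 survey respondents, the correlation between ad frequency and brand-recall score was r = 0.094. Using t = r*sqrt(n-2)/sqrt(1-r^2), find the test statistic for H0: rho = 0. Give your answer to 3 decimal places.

0.619

1 − r² = 1 − 0.008836 = 0.991164;  √(1−r²) = 0.995572
√(n−2) = √43 = 6.557439
t = r·√(n−2)/√(1−r²) = 0.094 · 6.557439 / 0.995572 = 0.619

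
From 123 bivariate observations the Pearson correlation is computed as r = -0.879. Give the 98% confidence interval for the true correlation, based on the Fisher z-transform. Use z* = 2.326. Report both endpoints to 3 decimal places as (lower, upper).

(-0.919, -0.821)

z_r = atanh(-0.879) = -1.371352;  SE = 1/√(n−3) = 1/√120 = 0.091287
z-limits: -1.371352 ± 2.326·0.091287 = -1.371352 ± 0.212334 = [-1.583686, -1.159018]
ρ-limits: (tanh -1.583686, tanh -1.159018) = (-0.919, -0.821)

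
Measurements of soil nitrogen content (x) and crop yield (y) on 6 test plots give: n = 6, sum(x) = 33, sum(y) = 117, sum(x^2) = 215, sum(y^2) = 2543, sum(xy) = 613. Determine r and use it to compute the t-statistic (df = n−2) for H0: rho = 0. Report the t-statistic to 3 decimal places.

-0.689

S_xy = nΣxy − ΣxΣy = 6·613 − 33·117 = 3678 − 3861 = -183
S_xx = nΣx² − (Σx)² = 6·215 − 33² = 1290 − 1089 = 201
S_yy = nΣy² − (Σy)² = 6·2543 − 117² = 15258 − 13689 = 1569
r = S_xy / √(S_xx·S_yy) = -183 / √(201·1569) = -183 / √315369 = -183 / 561.5772 = -0.3259
t = r·√(n−2)/√(1−r²) = -0.3259·√4 / √(1−0.106211) = -0.651800 / 0.945404 = -0.689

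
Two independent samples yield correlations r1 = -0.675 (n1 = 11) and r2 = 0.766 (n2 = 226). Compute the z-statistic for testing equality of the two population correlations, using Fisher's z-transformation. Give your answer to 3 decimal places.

-5.087

Fisher z-transforms: z1 = atanh(-0.675) = -0.819872, z2 = atanh(0.766) = 1.010576; difference d = -1.830448
Var(d) = 1/8 + 1/223 = 0.1250000 + 0.0044843 = 0.1294843
z = d/√Var(d) = -1.830448 / √0.1294843 = -1.830448 / 0.359839 = -5.087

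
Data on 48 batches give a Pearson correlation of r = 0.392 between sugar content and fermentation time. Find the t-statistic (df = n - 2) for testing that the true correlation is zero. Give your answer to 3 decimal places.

2.890

1 − r² = 1 − 0.153664 = 0.846336;  √(1−r²) = 0.919965
√(n−2) = √46 = 6.782330
t = r·√(n−2)/√(1−r²) = 0.392 · 6.782330 / 0.919965 = 2.890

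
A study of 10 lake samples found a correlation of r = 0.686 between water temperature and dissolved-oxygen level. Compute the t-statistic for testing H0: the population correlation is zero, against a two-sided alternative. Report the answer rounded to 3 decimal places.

1 − r² = 1 − 0.470596 = 0.529404;  √(1−r²) = 0.727602
√(n−2) = √8 = 2.828427
t = r·√(n−2)/√(1−r²) = 0.686 · 2.828427 / 0.727602 = 2.667

2.667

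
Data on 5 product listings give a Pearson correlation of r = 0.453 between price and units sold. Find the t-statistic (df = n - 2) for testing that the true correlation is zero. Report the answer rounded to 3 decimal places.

0.880

t = r·√(n−2) / √(1−r²) with r = 0.453, n = 5
  = 0.453·√3 / √(1 − 0.205209)
  = 0.453·1.732051 / 0.891511
  = 0.784619 / 0.891511 = 0.880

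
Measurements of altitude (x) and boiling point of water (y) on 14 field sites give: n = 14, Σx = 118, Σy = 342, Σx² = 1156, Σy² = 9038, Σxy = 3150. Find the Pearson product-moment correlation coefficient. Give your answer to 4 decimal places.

0.8051

S_xy = nΣxy − ΣxΣy = 14·3150 − 118·342 = 44100 − 40356 = 3744
S_xx = nΣx² − (Σx)² = 14·1156 − 118² = 16184 − 13924 = 2260
S_yy = nΣy² − (Σy)² = 14·9038 − 342² = 126532 − 116964 = 9568
r = S_xy / √(S_xx·S_yy) = 3744 / √(2260·9568) = 3744 / √21623680 = 3744 / 4650.1269 = 0.8051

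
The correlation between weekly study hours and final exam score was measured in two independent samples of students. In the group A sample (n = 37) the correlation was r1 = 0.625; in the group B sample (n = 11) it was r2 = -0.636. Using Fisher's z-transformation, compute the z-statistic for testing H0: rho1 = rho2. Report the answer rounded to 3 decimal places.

Fisher z-transforms: z1 = atanh(0.625) = 0.733169, z2 = atanh(-0.636) = -0.751428; difference d = 1.484597
Var(d) = 1/34 + 1/8 = 0.0294118 + 0.1250000 = 0.1544118
z = d/√Var(d) = 1.484597 / √0.1544118 = 1.484597 / 0.392953 = 3.778

3.778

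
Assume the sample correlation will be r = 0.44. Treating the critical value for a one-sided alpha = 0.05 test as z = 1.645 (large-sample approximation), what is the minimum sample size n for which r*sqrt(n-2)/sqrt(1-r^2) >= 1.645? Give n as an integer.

Need r·√(n−2)/√(1−r²) ≥ 1.645
√(n−2) ≥ 1.645·√(1−0.1936) / 0.44 = 1.645·0.897998 / 0.44 = 3.3573
n−2 ≥ 11.2715  ⇒  n ≥ 13.2715
Smallest integer n = 14

14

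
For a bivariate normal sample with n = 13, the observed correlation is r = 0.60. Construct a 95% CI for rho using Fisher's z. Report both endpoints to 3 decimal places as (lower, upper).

(0.073, 0.865)

Fisher z: z_r = atanh(r) = ½·ln((1+0.60)/(1−0.60)) = 0.693147
SE(z) = 1/√(n−3) = 1/√10 = 0.316228
95% ⇒ z* = 1.960; margin = 1.960·0.316228 = 0.619807
CI on z-scale: (0.073340, 1.312954)
Back-transform: tanh(0.073340) = 0.073209, tanh(1.312954) = 0.865021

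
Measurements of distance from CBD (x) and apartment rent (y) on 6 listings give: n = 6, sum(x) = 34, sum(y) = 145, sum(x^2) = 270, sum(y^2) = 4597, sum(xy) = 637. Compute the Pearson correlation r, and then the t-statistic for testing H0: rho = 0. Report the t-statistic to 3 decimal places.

Numerator: nΣxy − (Σx)(Σy) = 6·637 − (34)(145) = -1108
Denominator: √[(nΣx²−(Σx)²)(nΣy²−(Σy)²)]
  nΣx²−(Σx)² = 6·270 − 1156 = 464;  nΣy²−(Σy)² = 6·4597 − 21025 = 6557
  √(464·6557) = √3042448 = 1744.2614
r = -1108 / 1744.2614 = -0.6352
t = r·√(n−2)/√(1−r²) = -0.6352·√4 / √(1−0.403479) = -1.270400 / 0.772348 = -1.645

-1.645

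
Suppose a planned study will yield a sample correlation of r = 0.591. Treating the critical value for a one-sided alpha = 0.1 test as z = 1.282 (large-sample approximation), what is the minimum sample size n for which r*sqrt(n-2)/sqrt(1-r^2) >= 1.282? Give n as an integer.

6

Need r·√(n−2)/√(1−r²) ≥ 1.282
√(n−2) ≥ 1.282·√(1−0.349281) / 0.591 = 1.282·0.806672 / 0.591 = 1.7498
n−2 ≥ 3.0618  ⇒  n ≥ 5.0618
Smallest integer n = 6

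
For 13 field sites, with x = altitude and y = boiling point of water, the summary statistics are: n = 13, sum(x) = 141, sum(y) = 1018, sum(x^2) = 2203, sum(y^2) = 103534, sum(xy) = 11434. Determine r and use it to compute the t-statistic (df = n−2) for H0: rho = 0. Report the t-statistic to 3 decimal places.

S_xy = nΣxy − ΣxΣy = 13·11434 − 141·1018 = 148642 − 143538 = 5104
S_xx = nΣx² − (Σx)² = 13·2203 − 141² = 28639 − 19881 = 8758
S_yy = nΣy² − (Σy)² = 13·103534 − 1018² = 1345942 − 1036324 = 309618
r = S_xy / √(S_xx·S_yy) = 5104 / √(8758·309618) = 5104 / √2711634444 = 5104 / 52073.3564 = 0.0980
t = r·√(n−2)/√(1−r²) = 0.0980·√11 / √(1−0.009604) = 0.325029 / 0.995186 = 0.327

0.327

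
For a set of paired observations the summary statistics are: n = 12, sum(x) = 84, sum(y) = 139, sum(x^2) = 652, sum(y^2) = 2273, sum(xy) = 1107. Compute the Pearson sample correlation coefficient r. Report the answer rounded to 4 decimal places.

0.6506

Numerator: nΣxy − (Σx)(Σy) = 12·1107 − (84)(139) = 1608
Denominator: √[(nΣx²−(Σx)²)(nΣy²−(Σy)²)]
  nΣx²−(Σx)² = 12·652 − 7056 = 768;  nΣy²−(Σy)² = 12·2273 − 19321 = 7955
  √(768·7955) = √6109440 = 2471.7281
r = 1608 / 2471.7281 = 0.6506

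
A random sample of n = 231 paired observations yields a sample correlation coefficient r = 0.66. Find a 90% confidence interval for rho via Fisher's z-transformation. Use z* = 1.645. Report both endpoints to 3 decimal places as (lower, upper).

Fisher z: z_r = atanh(r) = ½·ln((1+0.66)/(1−0.66)) = 0.792814
SE(z) = 1/√(n−3) = 1/√228 = 0.066227
90% ⇒ z* = 1.645; margin = 1.645·0.066227 = 0.108943
CI on z-scale: (0.683871, 0.901757)
Back-transform: tanh(0.683871) = 0.594030, tanh(0.901757) = 0.717152

(0.594, 0.717)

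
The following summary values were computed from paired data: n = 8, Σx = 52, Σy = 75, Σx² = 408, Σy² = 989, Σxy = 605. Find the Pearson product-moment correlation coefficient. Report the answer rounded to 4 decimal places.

S_xy = nΣxy − ΣxΣy = 8·605 − 52·75 = 4840 − 3900 = 940
S_xx = nΣx² − (Σx)² = 8·408 − 52² = 3264 − 2704 = 560
S_yy = nΣy² − (Σy)² = 8·989 − 75² = 7912 − 5625 = 2287
r = S_xy / √(S_xx·S_yy) = 940 / √(560·2287) = 940 / √1280720 = 940 / 1131.6890 = 0.8306

0.8306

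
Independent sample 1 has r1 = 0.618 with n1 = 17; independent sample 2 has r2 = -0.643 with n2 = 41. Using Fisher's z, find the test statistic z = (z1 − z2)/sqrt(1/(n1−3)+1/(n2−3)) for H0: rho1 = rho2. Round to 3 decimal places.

Fisher z-transforms: z1 = atanh(0.618) = 0.721763, z2 = atanh(-0.643) = -0.763272; difference d = 1.485035
Var(d) = 1/14 + 1/38 = 0.0714286 + 0.0263158 = 0.0977444
z = d/√Var(d) = 1.485035 / √0.0977444 = 1.485035 / 0.312641 = 4.750

4.750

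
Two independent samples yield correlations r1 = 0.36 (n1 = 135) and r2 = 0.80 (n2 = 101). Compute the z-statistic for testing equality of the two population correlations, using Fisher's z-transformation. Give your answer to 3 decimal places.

-5.413

z1 = atanh(0.36) = 0.376886,  z2 = atanh(0.80) = 1.098612
SE = √(1/(n1−3) + 1/(n2−3)) = √(1/132 + 1/98) = √(0.0075758 + 0.0102041) = √0.0177799 = 0.133341
z = (z1 − z2)/SE = (0.376886 − 1.098612) / 0.133341 = -0.721726 / 0.133341 = -5.413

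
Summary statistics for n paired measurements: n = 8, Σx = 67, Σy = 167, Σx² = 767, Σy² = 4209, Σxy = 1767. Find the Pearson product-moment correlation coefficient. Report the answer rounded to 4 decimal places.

Numerator: nΣxy − (Σx)(Σy) = 8·1767 − (67)(167) = 2947
Denominator: √[(nΣx²−(Σx)²)(nΣy²−(Σy)²)]
  nΣx²−(Σx)² = 8·767 − 4489 = 1647;  nΣy²−(Σy)² = 8·4209 − 27889 = 5783
  √(1647·5783) = √9524601 = 3086.1952
r = 2947 / 3086.1952 = 0.9549

0.9549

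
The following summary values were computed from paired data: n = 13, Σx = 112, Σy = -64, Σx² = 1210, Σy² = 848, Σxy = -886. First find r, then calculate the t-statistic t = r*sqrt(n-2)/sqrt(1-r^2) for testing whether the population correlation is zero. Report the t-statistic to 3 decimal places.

-8.129

Numerator: nΣxy − (Σx)(Σy) = 13·(-886) − (112)(-64) = -4350
Denominator: √[(nΣx²−(Σx)²)(nΣy²−(Σy)²)]
  nΣx²−(Σx)² = 13·1210 − 12544 = 3186;  nΣy²−(Σy)² = 13·848 − 4096 = 6928
  √(3186·6928) = √22072608 = 4698.1494
r = -4350 / 4698.1494 = -0.9259
t = r·√(n−2)/√(1−r²) = -0.9259·√11 / √(1−0.857291) = -3.070863 / 0.377768 = -8.129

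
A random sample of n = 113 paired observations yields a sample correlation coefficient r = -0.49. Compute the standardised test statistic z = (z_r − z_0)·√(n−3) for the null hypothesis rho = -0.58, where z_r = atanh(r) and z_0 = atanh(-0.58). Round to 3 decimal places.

1.326

Fisher z: atanh(-0.49) = -0.536060, atanh(-0.58) = -0.662463
z = (z_r − z_0)·√(n−3) = (-0.536060 − (-0.662463))·√110 = 0.126403 · 10.488088 = 1.326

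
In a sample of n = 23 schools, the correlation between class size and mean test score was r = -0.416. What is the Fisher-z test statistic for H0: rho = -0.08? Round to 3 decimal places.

Fisher z: atanh(-0.416) = -0.442845, atanh(-0.08) = -0.080171
z = (z_r − z_0)·√(n−3) = (-0.442845 − (-0.080171))·√20 = -0.362674 · 4.472136 = -1.622

-1.622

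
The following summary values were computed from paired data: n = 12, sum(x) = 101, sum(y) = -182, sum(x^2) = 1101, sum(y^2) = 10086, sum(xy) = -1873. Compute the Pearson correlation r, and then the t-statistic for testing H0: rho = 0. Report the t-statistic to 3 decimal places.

Numerator: nΣxy − (Σx)(Σy) = 12·(-1873) − (101)(-182) = -4094
Denominator: √[(nΣx²−(Σx)²)(nΣy²−(Σy)²)]
  nΣx²−(Σx)² = 12·1101 − 10201 = 3011;  nΣy²−(Σy)² = 12·10086 − 33124 = 87908
  √(3011·87908) = √264690988 = 16269.3266
r = -4094 / 16269.3266 = -0.2516
t = r·√(n−2)/√(1−r²) = -0.2516·√10 / √(1−0.063303) = -0.795629 / 0.967831 = -0.822

-0.822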